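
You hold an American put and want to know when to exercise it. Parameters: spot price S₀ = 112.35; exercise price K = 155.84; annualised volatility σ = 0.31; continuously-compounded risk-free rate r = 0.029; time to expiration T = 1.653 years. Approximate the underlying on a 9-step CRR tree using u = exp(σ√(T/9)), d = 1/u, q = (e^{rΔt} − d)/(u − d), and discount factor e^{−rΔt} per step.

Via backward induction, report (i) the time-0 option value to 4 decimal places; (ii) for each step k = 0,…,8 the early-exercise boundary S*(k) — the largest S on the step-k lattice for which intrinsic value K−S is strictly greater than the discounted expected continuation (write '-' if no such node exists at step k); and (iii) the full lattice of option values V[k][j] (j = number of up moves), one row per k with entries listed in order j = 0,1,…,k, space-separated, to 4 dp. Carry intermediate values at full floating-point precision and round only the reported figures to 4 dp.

params: Δt=0.18367 u=1.14208 d=0.87559 q=0.48688 e^(-rΔt)=0.99469
t_9 payoffs: 121.8547 111.5111 98.0194 80.4213 57.4672 27.5269 0.0000 0.0000 0.0000 0.0000
t_8: node(8,0) S=38.8140 payoff=117.0260 vs cont=116.1981 → 117.0260 [stop]  node(8,1) S=50.6273 payoff=105.2127 vs cont=104.3849 → 105.2127 [stop]  node(8,2) S=66.0360 payoff=89.8040 vs cont=88.9761 → 89.8040 [stop]  node(8,3) S=86.1345 payoff=69.7055 vs cont=68.8777 → 69.7055 [stop]  node(8,4) S=112.3500 payoff=43.4900 vs cont=42.6622 → 43.4900 [stop]  node(8,5) S=146.5444 payoff=9.2956 vs cont=14.0497 → 14.0497 [wait]  node(8,6) S=191.1460 payoff=0.0000 vs cont=0.0000 → 0.0000 [wait]  node(8,7) S=249.3225 payoff=0.0000 vs cont=0.0000 → 0.0000 [wait]  node(8,8) S=325.2052 payoff=0.0000 vs cont=0.0000 → 0.0000 [wait]  ⇒ S*(8)=112.3500
t_7: node(7,0) S=44.3289 payoff=111.5111 vs cont=110.6833 → 111.5111 [stop]  node(7,1) S=57.8206 payoff=98.0194 vs cont=97.1915 → 98.0194 [stop]  node(7,2) S=75.4187 payoff=80.4213 vs cont=79.5935 → 80.4213 [stop]  node(7,3) S=98.3728 payoff=57.4672 vs cont=56.6394 → 57.4672 [stop]  node(7,4) S=128.3131 payoff=27.5269 vs cont=29.0014 → 29.0014 [wait]  node(7,5) S=167.3660 payoff=0.0000 vs cont=7.1709 → 7.1709 [wait]  node(7,6) S=218.3048 payoff=0.0000 vs cont=0.0000 → 0.0000 [wait]  node(7,7) S=284.7472 payoff=0.0000 vs cont=0.0000 → 0.0000 [wait]  ⇒ S*(7)=98.3728
t_6: node(6,0) S=50.6273 payoff=105.2127 vs cont=104.3849 → 105.2127 [stop]  node(6,1) S=66.0360 payoff=89.8040 vs cont=88.9761 → 89.8040 [stop]  node(6,2) S=86.1345 payoff=69.7055 vs cont=68.8777 → 69.7055 [stop]  node(6,3) S=112.3500 payoff=43.4900 vs cont=43.3762 → 43.4900 [stop]  node(6,4) S=146.5444 payoff=9.2956 vs cont=18.2751 → 18.2751 [wait]  node(6,5) S=191.1460 payoff=0.0000 vs cont=3.6600 → 3.6600 [wait]  node(6,6) S=249.3225 payoff=0.0000 vs cont=0.0000 → 0.0000 [wait]  ⇒ S*(6)=112.3500
t_5: node(5,0) S=57.8206 payoff=98.0194 vs cont=97.1915 → 98.0194 [stop]  node(5,1) S=75.4187 payoff=80.4213 vs cont=79.5935 → 80.4213 [stop]  node(5,2) S=98.3728 payoff=57.4672 vs cont=56.6394 → 57.4672 [stop]  node(5,3) S=128.3131 payoff=27.5269 vs cont=31.0477 → 31.0477 [wait]  node(5,4) S=167.3660 payoff=0.0000 vs cont=11.1001 → 11.1001 [wait]  node(5,5) S=218.3048 payoff=0.0000 vs cont=1.8681 → 1.8681 [wait]  ⇒ S*(5)=98.3728
t_4: node(4,0) S=66.0360 payoff=89.8040 vs cont=88.9761 → 89.8040 [stop]  node(4,1) S=86.1345 payoff=69.7055 vs cont=68.8777 → 69.7055 [stop]  node(4,2) S=112.3500 payoff=43.4900 vs cont=44.3672 → 44.3672 [wait]  node(4,3) S=146.5444 payoff=9.2956 vs cont=21.2223 → 21.2223 [wait]  node(4,4) S=191.1460 payoff=0.0000 vs cont=6.5702 → 6.5702 [wait]  ⇒ S*(4)=86.1345
t_3: node(3,0) S=75.4187 payoff=80.4213 vs cont=79.5935 → 80.4213 [stop]  node(3,1) S=98.3728 payoff=57.4672 vs cont=57.0642 → 57.4672 [stop]  node(3,2) S=128.3131 payoff=27.5269 vs cont=32.9227 → 32.9227 [wait]  node(3,3) S=167.3660 payoff=0.0000 vs cont=14.0137 → 14.0137 [wait]  ⇒ S*(3)=98.3728
t_2: node(2,0) S=86.1345 payoff=69.7055 vs cont=68.8777 → 69.7055 [stop]  node(2,1) S=112.3500 payoff=43.4900 vs cont=45.2753 → 45.2753 [wait]  node(2,2) S=146.5444 payoff=9.2956 vs cont=23.5904 → 23.5904 [wait]  ⇒ S*(2)=86.1345
t_1: node(1,0) S=98.3728 payoff=57.4672 vs cont=57.5040 → 57.5040 [wait]  node(1,1) S=128.3131 payoff=27.5269 vs cont=34.5330 → 34.5330 [wait]  ⇒ S*(1)=-
t_0: node(0,0) S=112.3500 payoff=43.4900 vs cont=46.0739 → 46.0739 [wait]  ⇒ S*(0)=-

price = 46.0739
boundary = - - 86.1345 98.3728 86.1345 98.3728 112.3500 98.3728 112.3500
tree:
46.0739
57.5040 34.5330
69.7055 45.2753 23.5904
80.4213 57.4672 32.9227 14.0137
89.8040 69.7055 44.3672 21.2223 6.5702
98.0194 80.4213 57.4672 31.0477 11.1001 1.8681
105.2127 89.8040 69.7055 43.4900 18.2751 3.6600 0.0000
111.5111 98.0194 80.4213 57.4672 29.0014 7.1709 0.0000 0.0000
117.0260 105.2127 89.8040 69.7055 43.4900 14.0497 0.0000 0.0000 0.0000
121.8547 111.5111 98.0194 80.4213 57.4672 27.5269 0.0000 0.0000 0.0000 0.0000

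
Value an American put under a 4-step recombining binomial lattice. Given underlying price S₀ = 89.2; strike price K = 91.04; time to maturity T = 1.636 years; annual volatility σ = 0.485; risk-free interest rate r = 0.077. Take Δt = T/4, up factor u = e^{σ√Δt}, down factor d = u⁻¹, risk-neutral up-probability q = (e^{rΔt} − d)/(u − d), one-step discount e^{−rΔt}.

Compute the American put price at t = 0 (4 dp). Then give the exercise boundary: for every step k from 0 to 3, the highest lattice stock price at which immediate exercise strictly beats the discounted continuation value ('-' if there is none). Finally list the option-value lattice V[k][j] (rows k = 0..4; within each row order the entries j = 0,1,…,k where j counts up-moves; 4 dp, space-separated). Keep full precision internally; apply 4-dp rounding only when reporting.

Δt=0.40900, u=1.36366, d=0.73332, q=0.47383, disc=e^(-rΔt)=0.96900
k=4 terminal: V=max(K-S,0) → 65.2447 43.0719 1.8400 0.0000 0.0000
k=3: j=0 S=35.1760 intr=55.8640 cont=53.0416 V=55.8640[EX]; j=1 S=65.4122 intr=25.6278 cont=22.8054 V=25.6278[EX]; j=2 S=121.6385 intr=0.0000 cont=0.9381 V=0.9381[hold]; j=3 S=226.1953 intr=0.0000 cont=0.0000 V=0.0000[hold]  S*(3)=65.4122
k=2: j=0 S=47.9681 intr=43.0719 cont=40.2495 V=43.0719[EX]; j=1 S=89.2000 intr=1.8400 cont=13.4973 V=13.4973[hold]; j=2 S=165.8736 intr=0.0000 cont=0.4783 V=0.4783[hold]  S*(2)=47.9681
k=1: j=0 S=65.4122 intr=25.6278 cont=28.1577 V=28.1577[hold]; j=1 S=121.6385 intr=0.0000 cont=7.1013 V=7.1013[hold]  S*(1)=-
k=0: j=0 S=89.2000 intr=1.8400 cont=17.6169 V=17.6169[hold]  S*(0)=-

price = 17.6169
boundary = - - 47.9681 65.4122
tree:
17.6169
28.1577 7.1013
43.0719 13.4973 0.4783
55.8640 25.6278 0.9381 0.0000
65.2447 43.0719 1.8400 0.0000 0.0000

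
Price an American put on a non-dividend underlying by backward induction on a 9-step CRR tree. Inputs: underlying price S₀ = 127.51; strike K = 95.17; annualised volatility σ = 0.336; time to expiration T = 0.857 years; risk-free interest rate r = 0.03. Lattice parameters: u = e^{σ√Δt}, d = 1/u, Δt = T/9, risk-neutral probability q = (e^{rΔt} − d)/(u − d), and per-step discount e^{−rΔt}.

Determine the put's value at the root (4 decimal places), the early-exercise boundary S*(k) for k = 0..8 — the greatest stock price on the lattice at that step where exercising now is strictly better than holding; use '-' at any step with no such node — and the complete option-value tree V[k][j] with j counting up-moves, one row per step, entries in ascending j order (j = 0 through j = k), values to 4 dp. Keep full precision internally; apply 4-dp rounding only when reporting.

price = 2.6346
boundary = - - - - - - 68.4495 75.9275 84.2225
tree:
2.6346
4.1475 1.0619
6.3990 1.8083 0.2845
9.6362 3.0384 0.5277 0.0310
14.0872 5.0205 0.9756 0.0606 0.0000
19.8514 8.1191 1.7973 0.1188 0.0000 0.0000
26.7205 12.7572 3.2980 0.2326 0.0000 0.0000 0.0000
33.4621 19.2425 6.0244 0.4554 0.0000 0.0000 0.0000 0.0000
39.5396 26.7205 10.9475 0.8918 0.0000 0.0000 0.0000 0.0000 0.0000
45.0186 33.4621 19.2425 1.7463 0.0000 0.0000 0.0000 0.0000 0.0000 0.0000

Δt=0.09522  u=1.10925  d=0.90151  q=0.48787  discount=0.99715
step 9 (expiry): payoffs max(K−S,0) = 45.0186 33.4621 19.2425 1.7463 0.0000 0.0000 0.0000 0.0000 0.0000 0.0000
step 8: (k=8,j=0): S=55.6304, (K−S)⁺=39.5396, hold=39.2682 ⇒ V=39.5396 exercise | (k=8,j=1): S=68.4495, (K−S)⁺=26.7205, hold=26.4491 ⇒ V=26.7205 exercise | (k=8,j=2): S=84.2225, (K−S)⁺=10.9475, hold=10.6760 ⇒ V=10.9475 exercise | (k=8,j=3): S=103.6302, (K−S)⁺=0.0000, hold=0.8918 ⇒ V=0.8918 continue | (k=8,j=4): S=127.5100, (K−S)⁺=0.0000, hold=0.0000 ⇒ V=0.0000 continue | (k=8,j=5): S=156.8926, (K−S)⁺=0.0000, hold=0.0000 ⇒ V=0.0000 continue | (k=8,j=6): S=193.0458, (K−S)⁺=0.0000, hold=0.0000 ⇒ V=0.0000 continue | (k=8,j=7): S=237.5300, (K−S)⁺=0.0000, hold=0.0000 ⇒ V=0.0000 continue | (k=8,j=8): S=292.2649, (K−S)⁺=0.0000, hold=0.0000 ⇒ V=0.0000 continue  boundary S*=84.2225
step 7: (k=7,j=0): S=61.7079, (K−S)⁺=33.4621, hold=33.1906 ⇒ V=33.4621 exercise | (k=7,j=1): S=75.9275, (K−S)⁺=19.2425, hold=18.9710 ⇒ V=19.2425 exercise | (k=7,j=2): S=93.4237, (K−S)⁺=1.7463, hold=6.0244 ⇒ V=6.0244 continue | (k=7,j=3): S=114.9516, (K−S)⁺=0.0000, hold=0.4554 ⇒ V=0.4554 continue | (k=7,j=4): S=141.4403, (K−S)⁺=0.0000, hold=0.0000 ⇒ V=0.0000 continue | (k=7,j=5): S=174.0329, (K−S)⁺=0.0000, hold=0.0000 ⇒ V=0.0000 continue | (k=7,j=6): S=214.1359, (K−S)⁺=0.0000, hold=0.0000 ⇒ V=0.0000 continue | (k=7,j=7): S=263.4799, (K−S)⁺=0.0000, hold=0.0000 ⇒ V=0.0000 continue  boundary S*=75.9275
step 6: (k=6,j=0): S=68.4495, (K−S)⁺=26.7205, hold=26.4491 ⇒ V=26.7205 exercise | (k=6,j=1): S=84.2225, (K−S)⁺=10.9475, hold=12.7572 ⇒ V=12.7572 continue | (k=6,j=2): S=103.6302, (K−S)⁺=0.0000, hold=3.2980 ⇒ V=3.2980 continue | (k=6,j=3): S=127.5100, (K−S)⁺=0.0000, hold=0.2326 ⇒ V=0.2326 continue | (k=6,j=4): S=156.8926, (K−S)⁺=0.0000, hold=0.0000 ⇒ V=0.0000 continue | (k=6,j=5): S=193.0458, (K−S)⁺=0.0000, hold=0.0000 ⇒ V=0.0000 continue | (k=6,j=6): S=237.5300, (K−S)⁺=0.0000, hold=0.0000 ⇒ V=0.0000 continue  boundary S*=68.4495
step 5: (k=5,j=0): S=75.9275, (K−S)⁺=19.2425, hold=19.8514 ⇒ V=19.8514 continue | (k=5,j=1): S=93.4237, (K−S)⁺=1.7463, hold=8.1191 ⇒ V=8.1191 continue | (k=5,j=2): S=114.9516, (K−S)⁺=0.0000, hold=1.7973 ⇒ V=1.7973 continue | (k=5,j=3): S=141.4403, (K−S)⁺=0.0000, hold=0.1188 ⇒ V=0.1188 continue | (k=5,j=4): S=174.0329, (K−S)⁺=0.0000, hold=0.0000 ⇒ V=0.0000 continue | (k=5,j=5): S=214.1359, (K−S)⁺=0.0000, hold=0.0000 ⇒ V=0.0000 continue  boundary S*=-
step 4: (k=4,j=0): S=84.2225, (K−S)⁺=10.9475, hold=14.0872 ⇒ V=14.0872 continue | (k=4,j=1): S=103.6302, (K−S)⁺=0.0000, hold=5.0205 ⇒ V=5.0205 continue | (k=4,j=2): S=127.5100, (K−S)⁺=0.0000, hold=0.9756 ⇒ V=0.9756 continue | (k=4,j=3): S=156.8926, (K−S)⁺=0.0000, hold=0.0606 ⇒ V=0.0606 continue | (k=4,j=4): S=193.0458, (K−S)⁺=0.0000, hold=0.0000 ⇒ V=0.0000 continue  boundary S*=-
step 3: (k=3,j=0): S=93.4237, (K−S)⁺=1.7463, hold=9.6362 ⇒ V=9.6362 continue | (k=3,j=1): S=114.9516, (K−S)⁺=0.0000, hold=3.0384 ⇒ V=3.0384 continue | (k=3,j=2): S=141.4403, (K−S)⁺=0.0000, hold=0.5277 ⇒ V=0.5277 continue | (k=3,j=3): S=174.0329, (K−S)⁺=0.0000, hold=0.0310 ⇒ V=0.0310 continue  boundary S*=-
step 2: (k=2,j=0): S=103.6302, (K−S)⁺=0.0000, hold=6.3990 ⇒ V=6.3990 continue | (k=2,j=1): S=127.5100, (K−S)⁺=0.0000, hold=1.8083 ⇒ V=1.8083 continue | (k=2,j=2): S=156.8926, (K−S)⁺=0.0000, hold=0.2845 ⇒ V=0.2845 continue  boundary S*=-
step 1: (k=1,j=0): S=114.9516, (K−S)⁺=0.0000, hold=4.1475 ⇒ V=4.1475 continue | (k=1,j=1): S=141.4403, (K−S)⁺=0.0000, hold=1.0619 ⇒ V=1.0619 continue  boundary S*=-
step 0: (k=0,j=0): S=127.5100, (K−S)⁺=0.0000, hold=2.6346 ⇒ V=2.6346 continue  boundary S*=-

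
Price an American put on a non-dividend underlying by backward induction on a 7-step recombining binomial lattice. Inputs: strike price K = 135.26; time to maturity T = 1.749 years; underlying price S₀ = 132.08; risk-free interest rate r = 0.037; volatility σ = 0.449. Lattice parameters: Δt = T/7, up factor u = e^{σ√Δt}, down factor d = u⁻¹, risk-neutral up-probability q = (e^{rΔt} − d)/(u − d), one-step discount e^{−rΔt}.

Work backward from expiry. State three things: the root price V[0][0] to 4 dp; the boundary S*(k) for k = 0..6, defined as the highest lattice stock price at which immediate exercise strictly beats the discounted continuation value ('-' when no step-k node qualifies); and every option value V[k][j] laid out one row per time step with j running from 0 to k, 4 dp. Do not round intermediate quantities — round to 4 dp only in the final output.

Δt=0.24986  u=1.25162  d=0.79897  q=0.46464  discount=0.99080
step 7 (expiry): payoffs max(K−S,0) = 107.8103 92.2588 67.8967 29.7325 0.0000 0.0000 0.0000 0.0000
step 6: (k=6,j=0): S=34.3566, (K−S)⁺=100.9034, hold=99.6588 ⇒ V=100.9034 exercise | (k=6,j=1): S=53.8210, (K−S)⁺=81.4390, hold=80.1943 ⇒ V=81.4390 exercise | (k=6,j=2): S=84.3130, (K−S)⁺=50.9470, hold=49.7023 ⇒ V=50.9470 exercise | (k=6,j=3): S=132.0800, (K−S)⁺=3.1800, hold=15.7710 ⇒ V=15.7710 continue | (k=6,j=4): S=206.9091, (K−S)⁺=0.0000, hold=0.0000 ⇒ V=0.0000 continue | (k=6,j=5): S=324.1321, (K−S)⁺=0.0000, hold=0.0000 ⇒ V=0.0000 continue | (k=6,j=6): S=507.7671, (K−S)⁺=0.0000, hold=0.0000 ⇒ V=0.0000 continue  boundary S*=84.3130
step 5: (k=5,j=0): S=43.0012, (K−S)⁺=92.2588, hold=91.0141 ⇒ V=92.2588 exercise | (k=5,j=1): S=67.3633, (K−S)⁺=67.8967, hold=66.6520 ⇒ V=67.8967 exercise | (k=5,j=2): S=105.5275, (K−S)⁺=29.7325, hold=34.2843 ⇒ V=34.2843 continue | (k=5,j=3): S=165.3135, (K−S)⁺=0.0000, hold=8.3654 ⇒ V=8.3654 continue | (k=5,j=4): S=258.9708, (K−S)⁺=0.0000, hold=0.0000 ⇒ V=0.0000 continue | (k=5,j=5): S=405.6891, (K−S)⁺=0.0000, hold=0.0000 ⇒ V=0.0000 continue  boundary S*=67.3633
step 4: (k=4,j=0): S=53.8210, (K−S)⁺=81.4390, hold=80.1943 ⇒ V=81.4390 exercise | (k=4,j=1): S=84.3130, (K−S)⁺=50.9470, hold=51.7978 ⇒ V=51.7978 continue | (k=4,j=2): S=132.0800, (K−S)⁺=3.1800, hold=22.0366 ⇒ V=22.0366 continue | (k=4,j=3): S=206.9091, (K−S)⁺=0.0000, hold=4.4373 ⇒ V=4.4373 continue | (k=4,j=4): S=324.1321, (K−S)⁺=0.0000, hold=0.0000 ⇒ V=0.0000 continue  boundary S*=53.8210
step 3: (k=3,j=0): S=67.3633, (K−S)⁺=67.8967, hold=67.0437 ⇒ V=67.8967 exercise | (k=3,j=1): S=105.5275, (K−S)⁺=29.7325, hold=37.6200 ⇒ V=37.6200 continue | (k=3,j=2): S=165.3135, (K−S)⁺=0.0000, hold=13.7316 ⇒ V=13.7316 continue | (k=3,j=3): S=258.9708, (K−S)⁺=0.0000, hold=2.3537 ⇒ V=2.3537 continue  boundary S*=67.3633
step 2: (k=2,j=0): S=84.3130, (K−S)⁺=50.9470, hold=53.3335 ⇒ V=53.3335 continue | (k=2,j=1): S=132.0800, (K−S)⁺=3.1800, hold=26.2764 ⇒ V=26.2764 continue | (k=2,j=2): S=206.9091, (K−S)⁺=0.0000, hold=8.3672 ⇒ V=8.3672 continue  boundary S*=-
step 1: (k=1,j=0): S=105.5275, (K−S)⁺=29.7325, hold=40.3865 ⇒ V=40.3865 continue | (k=1,j=1): S=165.3135, (K−S)⁺=0.0000, hold=17.7898 ⇒ V=17.7898 continue  boundary S*=-
step 0: (k=0,j=0): S=132.0800, (K−S)⁺=3.1800, hold=29.6121 ⇒ V=29.6121 continue  boundary S*=-

price = 29.6121
boundary = - - - 67.3633 53.8210 67.3633 84.3130
tree:
29.6121
40.3865 17.7898
53.3335 26.2764 8.3672
67.8967 37.6200 13.7316 2.3537
81.4390 51.7978 22.0366 4.4373 0.0000
92.2588 67.8967 34.2843 8.3654 0.0000 0.0000
100.9034 81.4390 50.9470 15.7710 0.0000 0.0000 0.0000
107.8103 92.2588 67.8967 29.7325 0.0000 0.0000 0.0000 0.0000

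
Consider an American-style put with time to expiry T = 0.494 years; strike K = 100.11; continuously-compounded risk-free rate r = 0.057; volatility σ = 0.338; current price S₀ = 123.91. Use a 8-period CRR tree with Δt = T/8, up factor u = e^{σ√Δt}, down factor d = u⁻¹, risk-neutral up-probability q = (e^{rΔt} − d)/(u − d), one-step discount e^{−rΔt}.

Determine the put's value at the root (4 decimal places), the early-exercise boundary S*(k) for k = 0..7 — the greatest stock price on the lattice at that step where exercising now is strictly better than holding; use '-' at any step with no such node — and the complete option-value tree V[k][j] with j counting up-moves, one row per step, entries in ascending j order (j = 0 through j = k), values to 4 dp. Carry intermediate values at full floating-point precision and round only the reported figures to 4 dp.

price = 2.1646
boundary = - - - - - 81.4181 74.8590 81.4181
tree:
2.1646
3.5297 0.8147
5.6257 1.4583 0.1769
8.7191 2.5718 0.3550 0.0000
13.0501 4.4492 0.7124 0.0000 0.0000
18.6919 7.4998 1.4298 0.0000 0.0000 0.0000
25.2510 12.1827 2.8695 0.0000 0.0000 0.0000 0.0000
31.2817 18.6919 5.7589 0.0000 0.0000 0.0000 0.0000 0.0000
36.8266 25.2510 11.5580 0.0000 0.0000 0.0000 0.0000 0.0000 0.0000

Δt=0.06175, u=1.08762, d=0.91944, q=0.49998, disc=e^(-rΔt)=0.99649
k=8 terminal: V=max(K-S,0) → 36.8266 25.2510 11.5580 0.0000 0.0000 0.0000 0.0000 0.0000 0.0000
k=7: j=0 S=68.8283 intr=31.2817 cont=30.9299 V=31.2817[EX]; j=1 S=81.4181 intr=18.6919 cont=18.3401 V=18.6919[EX]; j=2 S=96.3109 intr=3.7991 cont=5.7589 V=5.7589[hold]; j=3 S=113.9277 intr=0.0000 cont=0.0000 V=0.0000[hold]; j=4 S=134.7669 intr=0.0000 cont=0.0000 V=0.0000[hold]; j=5 S=159.4180 intr=0.0000 cont=0.0000 V=0.0000[hold]; j=6 S=188.5782 intr=0.0000 cont=0.0000 V=0.0000[hold]; j=7 S=223.0723 intr=0.0000 cont=0.0000 V=0.0000[hold]  S*(7)=81.4181
k=6: j=0 S=74.8590 intr=25.2510 cont=24.8992 V=25.2510[EX]; j=1 S=88.5520 intr=11.5580 cont=12.1827 V=12.1827[hold]; j=2 S=104.7496 intr=0.0000 cont=2.8695 V=2.8695[hold]; j=3 S=123.9100 intr=0.0000 cont=0.0000 V=0.0000[hold]; j=4 S=146.5752 intr=0.0000 cont=0.0000 V=0.0000[hold]; j=5 S=173.3862 intr=0.0000 cont=0.0000 V=0.0000[hold]; j=6 S=205.1014 intr=0.0000 cont=0.0000 V=0.0000[hold]  S*(6)=74.8590
k=5: j=0 S=81.4181 intr=18.6919 cont=18.6513 V=18.6919[EX]; j=1 S=96.3109 intr=3.7991 cont=7.4998 V=7.4998[hold]; j=2 S=113.9277 intr=0.0000 cont=1.4298 V=1.4298[hold]; j=3 S=134.7669 intr=0.0000 cont=0.0000 V=0.0000[hold]; j=4 S=159.4180 intr=0.0000 cont=0.0000 V=0.0000[hold]; j=5 S=188.5782 intr=0.0000 cont=0.0000 V=0.0000[hold]  S*(5)=81.4181
k=4: j=0 S=88.5520 intr=11.5580 cont=13.0501 V=13.0501[hold]; j=1 S=104.7496 intr=0.0000 cont=4.4492 V=4.4492[hold]; j=2 S=123.9100 intr=0.0000 cont=0.7124 V=0.7124[hold]; j=3 S=146.5752 intr=0.0000 cont=0.0000 V=0.0000[hold]; j=4 S=173.3862 intr=0.0000 cont=0.0000 V=0.0000[hold]  S*(4)=-
k=3: j=0 S=96.3109 intr=3.7991 cont=8.7191 V=8.7191[hold]; j=1 S=113.9277 intr=0.0000 cont=2.5718 V=2.5718[hold]; j=2 S=134.7669 intr=0.0000 cont=0.3550 V=0.3550[hold]; j=3 S=159.4180 intr=0.0000 cont=0.0000 V=0.0000[hold]  S*(3)=-
k=2: j=0 S=104.7496 intr=0.0000 cont=5.6257 V=5.6257[hold]; j=1 S=123.9100 intr=0.0000 cont=1.4583 V=1.4583[hold]; j=2 S=146.5752 intr=0.0000 cont=0.1769 V=0.1769[hold]  S*(2)=-
k=1: j=0 S=113.9277 intr=0.0000 cont=3.5297 V=3.5297[hold]; j=1 S=134.7669 intr=0.0000 cont=0.8147 V=0.8147[hold]  S*(1)=-
k=0: j=0 S=123.9100 intr=0.0000 cont=2.1646 V=2.1646[hold]  S*(0)=-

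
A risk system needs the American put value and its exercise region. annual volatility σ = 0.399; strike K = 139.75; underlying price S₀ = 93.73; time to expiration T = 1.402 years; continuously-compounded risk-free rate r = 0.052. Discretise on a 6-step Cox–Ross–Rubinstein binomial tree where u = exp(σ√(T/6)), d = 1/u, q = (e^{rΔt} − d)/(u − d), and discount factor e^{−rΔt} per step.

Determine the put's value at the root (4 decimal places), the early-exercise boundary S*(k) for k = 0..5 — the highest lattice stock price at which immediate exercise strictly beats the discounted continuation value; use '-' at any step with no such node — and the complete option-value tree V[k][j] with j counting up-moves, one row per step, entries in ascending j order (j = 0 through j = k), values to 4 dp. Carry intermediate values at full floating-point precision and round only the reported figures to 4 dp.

price = 47.4358
boundary = - 77.2885 63.7311 77.2885 93.7300 113.6691
tree:
47.4358
62.4615 32.5795
76.0189 46.2342 18.8123
87.1982 62.4615 30.0635 7.2653
96.4165 76.0189 46.0200 13.7732 0.4949
104.0177 87.1982 62.4615 26.0809 0.9698 0.0000
110.2857 96.4165 76.0189 46.0200 1.9003 0.0000 0.0000

Δt=0.23367, u=1.21273, d=0.82459, q=0.48343, disc=e^(-rΔt)=0.98792
k=6 terminal: V=max(K-S,0) → 110.2857 96.4165 76.0189 46.0200 1.9003 0.0000 0.0000
k=5: j=0 S=35.7323 intr=104.0177 cont=102.3300 V=104.0177[EX]; j=1 S=52.5518 intr=87.1982 cont=85.5104 V=87.1982[EX]; j=2 S=77.2885 intr=62.4615 cont=60.7737 V=62.4615[EX]; j=3 S=113.6691 intr=26.0809 cont=24.3932 V=26.0809[EX]; j=4 S=167.1743 intr=0.0000 cont=0.9698 V=0.9698[hold]; j=5 S=245.8651 intr=0.0000 cont=0.0000 V=0.0000[hold]  S*(5)=113.6691
k=4: j=0 S=43.3335 intr=96.4165 cont=94.7287 V=96.4165[EX]; j=1 S=63.7311 intr=76.0189 cont=74.3311 V=76.0189[EX]; j=2 S=93.7300 intr=46.0200 cont=44.3322 V=46.0200[EX]; j=3 S=137.8497 intr=1.9003 cont=13.7732 V=13.7732[hold]; j=4 S=202.7371 intr=0.0000 cont=0.4949 V=0.4949[hold]  S*(4)=93.7300
k=3: j=0 S=52.5518 intr=87.1982 cont=85.5104 V=87.1982[EX]; j=1 S=77.2885 intr=62.4615 cont=60.7737 V=62.4615[EX]; j=2 S=113.6691 intr=26.0809 cont=30.0635 V=30.0635[hold]; j=3 S=167.1743 intr=0.0000 cont=7.2653 V=7.2653[hold]  S*(3)=77.2885
k=2: j=0 S=63.7311 intr=76.0189 cont=74.3311 V=76.0189[EX]; j=1 S=93.7300 intr=46.0200 cont=46.2342 V=46.2342[hold]; j=2 S=137.8497 intr=1.9003 cont=18.8123 V=18.8123[hold]  S*(2)=63.7311
k=1: j=0 S=77.2885 intr=62.4615 cont=60.8760 V=62.4615[EX]; j=1 S=113.6691 intr=26.0809 cont=32.5795 V=32.5795[hold]  S*(1)=77.2885
k=0: j=0 S=93.7300 intr=46.0200 cont=47.4358 V=47.4358[hold]  S*(0)=-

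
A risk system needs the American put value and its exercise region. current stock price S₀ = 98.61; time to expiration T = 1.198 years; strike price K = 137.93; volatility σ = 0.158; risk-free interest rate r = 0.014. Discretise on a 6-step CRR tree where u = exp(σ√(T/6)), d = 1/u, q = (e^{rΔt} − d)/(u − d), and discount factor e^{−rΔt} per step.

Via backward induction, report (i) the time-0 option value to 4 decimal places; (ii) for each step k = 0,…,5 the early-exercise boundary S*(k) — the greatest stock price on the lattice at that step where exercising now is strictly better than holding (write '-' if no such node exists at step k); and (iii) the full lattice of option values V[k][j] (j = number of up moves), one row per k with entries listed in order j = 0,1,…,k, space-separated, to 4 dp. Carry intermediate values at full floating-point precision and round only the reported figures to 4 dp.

Δt=0.19967, u=1.07315, d=0.93183, q=0.50217, disc=e^(-rΔt)=0.99721
k=6 terminal: V=max(K-S,0) → 73.3718 63.5811 52.3055 39.3200 24.3651 7.1422 0.0000
k=5: j=0 S=69.2808 intr=68.6492 cont=68.2641 V=68.6492[EX]; j=1 S=79.7878 intr=58.1422 cont=57.7572 V=58.1422[EX]; j=2 S=91.8881 intr=46.0419 cont=45.6569 V=46.0419[EX]; j=3 S=105.8236 intr=32.1064 cont=31.7214 V=32.1064[EX]; j=4 S=121.8725 intr=16.0575 cont=15.6725 V=16.0575[EX]; j=5 S=140.3553 intr=0.0000 cont=3.5457 V=3.5457[hold]  S*(5)=121.8725
k=4: j=0 S=74.3489 intr=63.5811 cont=63.1960 V=63.5811[EX]; j=1 S=85.6245 intr=52.3055 cont=51.9205 V=52.3055[EX]; j=2 S=98.6100 intr=39.3200 cont=38.9350 V=39.3200[EX]; j=3 S=113.5649 intr=24.3651 cont=23.9801 V=24.3651[EX]; j=4 S=130.7878 intr=7.1422 cont=9.7472 V=9.7472[hold]  S*(4)=113.5649
k=3: j=0 S=79.7878 intr=58.1422 cont=57.7572 V=58.1422[EX]; j=1 S=91.8881 intr=46.0419 cont=45.6569 V=46.0419[EX]; j=2 S=105.8236 intr=32.1064 cont=31.7214 V=32.1064[EX]; j=3 S=121.8725 intr=16.0575 cont=16.9770 V=16.9770[hold]  S*(3)=105.8236
k=2: j=0 S=85.6245 intr=52.3055 cont=51.9205 V=52.3055[EX]; j=1 S=98.6100 intr=39.3200 cont=38.9350 V=39.3200[EX]; j=2 S=113.5649 intr=24.3651 cont=24.4405 V=24.4405[hold]  S*(2)=98.6100
k=1: j=0 S=91.8881 intr=46.0419 cont=45.6569 V=46.0419[EX]; j=1 S=105.8236 intr=32.1064 cont=31.7592 V=32.1064[EX]  S*(1)=105.8236
k=0: j=0 S=98.6100 intr=39.3200 cont=38.9350 V=39.3200[EX]  S*(0)=98.6100

price = 39.3200
boundary = 98.6100 105.8236 98.6100 105.8236 113.5649 121.8725
tree:
39.3200
46.0419 32.1064
52.3055 39.3200 24.4405
58.1422 46.0419 32.1064 16.9770
63.5811 52.3055 39.3200 24.3651 9.7472
68.6492 58.1422 46.0419 32.1064 16.0575 3.5457
73.3718 63.5811 52.3055 39.3200 24.3651 7.1422 0.0000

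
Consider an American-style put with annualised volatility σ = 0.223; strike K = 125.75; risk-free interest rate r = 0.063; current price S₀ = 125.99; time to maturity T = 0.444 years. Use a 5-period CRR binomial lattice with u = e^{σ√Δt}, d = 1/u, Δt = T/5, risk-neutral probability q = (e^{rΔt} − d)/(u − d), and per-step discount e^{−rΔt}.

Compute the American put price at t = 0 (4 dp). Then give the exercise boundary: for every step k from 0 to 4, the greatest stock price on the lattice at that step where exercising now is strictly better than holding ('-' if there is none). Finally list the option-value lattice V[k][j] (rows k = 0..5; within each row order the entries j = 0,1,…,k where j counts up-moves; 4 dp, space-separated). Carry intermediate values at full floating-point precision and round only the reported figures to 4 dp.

Δt=0.08880  u=1.06871  d=0.93571  q=0.52557  discount=0.99442
step 5 (expiry): payoffs max(K−S,0) = 35.3775 22.5318 7.8602 0.0000 0.0000 0.0000
step 4: (k=4,j=0): S=96.5820, (K−S)⁺=29.1680, hold=28.4665 ⇒ V=29.1680 exercise | (k=4,j=1): S=110.3103, (K−S)⁺=15.4397, hold=14.7381 ⇒ V=15.4397 exercise | (k=4,j=2): S=125.9900, (K−S)⁺=0.0000, hold=3.7083 ⇒ V=3.7083 continue | (k=4,j=3): S=143.8984, (K−S)⁺=0.0000, hold=0.0000 ⇒ V=0.0000 continue | (k=4,j=4): S=164.3523, (K−S)⁺=0.0000, hold=0.0000 ⇒ V=0.0000 continue  boundary S*=110.3103
step 3: (k=3,j=0): S=103.2182, (K−S)⁺=22.5318, hold=21.8303 ⇒ V=22.5318 exercise | (k=3,j=1): S=117.8898, (K−S)⁺=7.8602, hold=9.2222 ⇒ V=9.2222 continue | (k=3,j=2): S=134.6468, (K−S)⁺=0.0000, hold=1.7495 ⇒ V=1.7495 continue | (k=3,j=3): S=153.7857, (K−S)⁺=0.0000, hold=0.0000 ⇒ V=0.0000 continue  boundary S*=103.2182
step 2: (k=2,j=0): S=110.3103, (K−S)⁺=15.4397, hold=15.4500 ⇒ V=15.4500 continue | (k=2,j=1): S=125.9900, (K−S)⁺=0.0000, hold=5.2652 ⇒ V=5.2652 continue | (k=2,j=2): S=143.8984, (K−S)⁺=0.0000, hold=0.8254 ⇒ V=0.8254 continue  boundary S*=-
step 1: (k=1,j=0): S=117.8898, (K−S)⁺=7.8602, hold=10.0408 ⇒ V=10.0408 continue | (k=1,j=1): S=134.6468, (K−S)⁺=0.0000, hold=2.9154 ⇒ V=2.9154 continue  boundary S*=-
step 0: (k=0,j=0): S=125.9900, (K−S)⁺=0.0000, hold=6.2608 ⇒ V=6.2608 continue  boundary S*=-

price = 6.2608
boundary = - - - 103.2182 110.3103
tree:
6.2608
10.0408 2.9154
15.4500 5.2652 0.8254
22.5318 9.2222 1.7495 0.0000
29.1680 15.4397 3.7083 0.0000 0.0000
35.3775 22.5318 7.8602 0.0000 0.0000 0.0000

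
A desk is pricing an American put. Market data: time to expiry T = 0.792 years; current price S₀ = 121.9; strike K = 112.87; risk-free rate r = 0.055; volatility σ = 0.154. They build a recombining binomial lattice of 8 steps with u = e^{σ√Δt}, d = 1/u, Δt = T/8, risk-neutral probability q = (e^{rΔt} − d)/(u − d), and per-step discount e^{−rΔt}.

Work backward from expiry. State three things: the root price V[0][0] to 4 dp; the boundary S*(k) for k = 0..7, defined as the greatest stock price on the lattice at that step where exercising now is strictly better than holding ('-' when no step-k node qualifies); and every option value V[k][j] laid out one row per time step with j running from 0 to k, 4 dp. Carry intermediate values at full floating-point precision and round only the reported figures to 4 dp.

price = 1.8575
boundary = - - - - 100.4220 95.6720 100.4220 105.4077
tree:
1.8575
3.1276 0.8124
5.1279 1.4837 0.2583
8.1438 2.6533 0.5189 0.0427
12.4480 4.6206 1.0323 0.0941 0.0000
17.1980 7.7699 2.0293 0.2076 0.0000 0.0000
21.7232 12.4480 3.9297 0.4580 0.0000 0.0000 0.0000
26.0344 17.1980 7.4623 1.0104 0.0000 0.0000 0.0000 0.0000
30.1417 21.7232 12.4480 2.2290 0.0000 0.0000 0.0000 0.0000 0.0000

params: Δt=0.09900 u=1.04965 d=0.95270 q=0.54421 e^(-rΔt)=0.99457
t_8 payoffs: 30.1417 21.7232 12.4480 2.2290 0.0000 0.0000 0.0000 0.0000 0.0000
t_7: node(7,0) S=86.8356 payoff=26.0344 vs cont=25.4215 → 26.0344 [stop]  node(7,1) S=95.6720 payoff=17.1980 vs cont=16.5850 → 17.1980 [stop]  node(7,2) S=105.4077 payoff=7.4623 vs cont=6.8493 → 7.4623 [stop]  node(7,3) S=116.1342 payoff=0.0000 vs cont=1.0104 → 1.0104 [wait]  node(7,4) S=127.9521 payoff=0.0000 vs cont=0.0000 → 0.0000 [wait]  node(7,5) S=140.9727 payoff=0.0000 vs cont=0.0000 → 0.0000 [wait]  node(7,6) S=155.3182 payoff=0.0000 vs cont=0.0000 → 0.0000 [wait]  node(7,7) S=171.1236 payoff=0.0000 vs cont=0.0000 → 0.0000 [wait]  ⇒ S*(7)=105.4077
t_6: node(6,0) S=91.1468 payoff=21.7232 vs cont=21.1103 → 21.7232 [stop]  node(6,1) S=100.4220 payoff=12.4480 vs cont=11.8351 → 12.4480 [stop]  node(6,2) S=110.6410 payoff=2.2290 vs cont=3.9297 → 3.9297 [wait]  node(6,3) S=121.9000 payoff=0.0000 vs cont=0.4580 → 0.4580 [wait]  node(6,4) S=134.3047 payoff=0.0000 vs cont=0.0000 → 0.0000 [wait]  node(6,5) S=147.9717 payoff=0.0000 vs cont=0.0000 → 0.0000 [wait]  node(6,6) S=163.0294 payoff=0.0000 vs cont=0.0000 → 0.0000 [wait]  ⇒ S*(6)=100.4220
t_5: node(5,0) S=95.6720 payoff=17.1980 vs cont=16.5850 → 17.1980 [stop]  node(5,1) S=105.4077 payoff=7.4623 vs cont=7.7699 → 7.7699 [wait]  node(5,2) S=116.1342 payoff=0.0000 vs cont=2.0293 → 2.0293 [wait]  node(5,3) S=127.9521 payoff=0.0000 vs cont=0.2076 → 0.2076 [wait]  node(5,4) S=140.9727 payoff=0.0000 vs cont=0.0000 → 0.0000 [wait]  node(5,5) S=155.3182 payoff=0.0000 vs cont=0.0000 → 0.0000 [wait]  ⇒ S*(5)=95.6720
t_4: node(4,0) S=100.4220 payoff=12.4480 vs cont=12.0016 → 12.4480 [stop]  node(4,1) S=110.6410 payoff=2.2290 vs cont=4.6206 → 4.6206 [wait]  node(4,2) S=121.9000 payoff=0.0000 vs cont=1.0323 → 1.0323 [wait]  node(4,3) S=134.3047 payoff=0.0000 vs cont=0.0941 → 0.0941 [wait]  node(4,4) S=147.9717 payoff=0.0000 vs cont=0.0000 → 0.0000 [wait]  ⇒ S*(4)=100.4220
t_3: node(3,0) S=105.4077 payoff=7.4623 vs cont=8.1438 → 8.1438 [wait]  node(3,1) S=116.1342 payoff=0.0000 vs cont=2.6533 → 2.6533 [wait]  node(3,2) S=127.9521 payoff=0.0000 vs cont=0.5189 → 0.5189 [wait]  node(3,3) S=140.9727 payoff=0.0000 vs cont=0.0427 → 0.0427 [wait]  ⇒ S*(3)=-
t_2: node(2,0) S=110.6410 payoff=2.2290 vs cont=5.1279 → 5.1279 [wait]  node(2,1) S=121.9000 payoff=0.0000 vs cont=1.4837 → 1.4837 [wait]  node(2,2) S=134.3047 payoff=0.0000 vs cont=0.2583 → 0.2583 [wait]  ⇒ S*(2)=-
t_1: node(1,0) S=116.1342 payoff=0.0000 vs cont=3.1276 → 3.1276 [wait]  node(1,1) S=127.9521 payoff=0.0000 vs cont=0.8124 → 0.8124 [wait]  ⇒ S*(1)=-
t_0: node(0,0) S=121.9000 payoff=0.0000 vs cont=1.8575 → 1.8575 [wait]  ⇒ S*(0)=-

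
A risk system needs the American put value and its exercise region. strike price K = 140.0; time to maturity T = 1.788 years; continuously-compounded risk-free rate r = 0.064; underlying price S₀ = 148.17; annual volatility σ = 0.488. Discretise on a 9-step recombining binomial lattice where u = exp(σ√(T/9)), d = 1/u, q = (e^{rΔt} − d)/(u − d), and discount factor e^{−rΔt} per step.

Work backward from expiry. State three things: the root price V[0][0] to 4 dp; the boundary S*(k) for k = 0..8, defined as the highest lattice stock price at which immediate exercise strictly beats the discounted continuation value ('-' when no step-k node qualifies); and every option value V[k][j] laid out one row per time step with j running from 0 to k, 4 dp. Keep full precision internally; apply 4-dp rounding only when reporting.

price = 26.8934
boundary = - - - 77.1557 62.0732 77.1557 62.0732 77.1557 95.9030
tree:
26.8934
36.7177 16.7602
48.7749 24.3814 8.7889
62.8443 34.5396 13.8115 3.4749
77.9268 47.4368 21.2163 5.9998 0.7781
90.0610 62.8443 31.6865 10.2165 1.5012 0.0000
99.8231 77.9268 45.6669 17.0892 2.8961 0.0000 0.0000
107.6770 90.0610 62.8443 27.9131 5.5872 0.0000 0.0000 0.0000
113.9955 99.8231 77.9268 44.0970 10.7788 0.0000 0.0000 0.0000 0.0000
119.0789 107.6770 90.0610 62.8443 20.7945 0.0000 0.0000 0.0000 0.0000 0.0000

Δt=0.19867, u=1.24298, d=0.80452, q=0.47502, disc=e^(-rΔt)=0.98737
k=9 terminal: V=max(K-S,0) → 119.0789 107.6770 90.0610 62.8443 20.7945 0.0000 0.0000 0.0000 0.0000 0.0000
k=8: j=0 S=26.0045 intr=113.9955 cont=112.2268 V=113.9955[EX]; j=1 S=40.1769 intr=99.8231 cont=98.0544 V=99.8231[EX]; j=2 S=62.0732 intr=77.9268 cont=76.1580 V=77.9268[EX]; j=3 S=95.9030 intr=44.0970 cont=42.3282 V=44.0970[EX]; j=4 S=148.1700 intr=0.0000 cont=10.7788 V=10.7788[hold]; j=5 S=228.9225 intr=0.0000 cont=0.0000 V=0.0000[hold]; j=6 S=353.6849 intr=0.0000 cont=0.0000 V=0.0000[hold]; j=7 S=546.4428 intr=0.0000 cont=0.0000 V=0.0000[hold]; j=8 S=844.2534 intr=0.0000 cont=0.0000 V=0.0000[hold]  S*(8)=95.9030
k=7: j=0 S=32.3230 intr=107.6770 cont=105.9082 V=107.6770[EX]; j=1 S=49.9390 intr=90.0610 cont=88.2922 V=90.0610[EX]; j=2 S=77.1557 intr=62.8443 cont=61.0755 V=62.8443[EX]; j=3 S=119.2055 intr=20.7945 cont=27.9131 V=27.9131[hold]; j=4 S=184.1723 intr=0.0000 cont=5.5872 V=5.5872[hold]; j=5 S=284.5460 intr=0.0000 cont=0.0000 V=0.0000[hold]; j=6 S=439.6232 intr=0.0000 cont=0.0000 V=0.0000[hold]; j=7 S=679.2173 intr=0.0000 cont=0.0000 V=0.0000[hold]  S*(7)=77.1557
k=6: j=0 S=40.1769 intr=99.8231 cont=98.0544 V=99.8231[EX]; j=1 S=62.0732 intr=77.9268 cont=76.1580 V=77.9268[EX]; j=2 S=95.9030 intr=44.0970 cont=45.6669 V=45.6669[hold]; j=3 S=148.1700 intr=0.0000 cont=17.0892 V=17.0892[hold]; j=4 S=228.9225 intr=0.0000 cont=2.8961 V=2.8961[hold]; j=5 S=353.6849 intr=0.0000 cont=0.0000 V=0.0000[hold]; j=6 S=546.4428 intr=0.0000 cont=0.0000 V=0.0000[hold]  S*(6)=62.0732
k=5: j=0 S=49.9390 intr=90.0610 cont=88.2922 V=90.0610[EX]; j=1 S=77.1557 intr=62.8443 cont=61.8118 V=62.8443[EX]; j=2 S=119.2055 intr=20.7945 cont=31.6865 V=31.6865[hold]; j=3 S=184.1723 intr=0.0000 cont=10.2165 V=10.2165[hold]; j=4 S=284.5460 intr=0.0000 cont=1.5012 V=1.5012[hold]; j=5 S=439.6232 intr=0.0000 cont=0.0000 V=0.0000[hold]  S*(5)=77.1557
k=4: j=0 S=62.0732 intr=77.9268 cont=76.1580 V=77.9268[EX]; j=1 S=95.9030 intr=44.0970 cont=47.4368 V=47.4368[hold]; j=2 S=148.1700 intr=0.0000 cont=21.2163 V=21.2163[hold]; j=3 S=228.9225 intr=0.0000 cont=5.9998 V=5.9998[hold]; j=4 S=353.6849 intr=0.0000 cont=0.7781 V=0.7781[hold]  S*(4)=62.0732
k=3: j=0 S=77.1557 intr=62.8443 cont=62.6419 V=62.8443[EX]; j=1 S=119.2055 intr=20.7945 cont=34.5396 V=34.5396[hold]; j=2 S=184.1723 intr=0.0000 cont=13.8115 V=13.8115[hold]; j=3 S=284.5460 intr=0.0000 cont=3.4749 V=3.4749[hold]  S*(3)=77.1557
k=2: j=0 S=95.9030 intr=44.0970 cont=48.7749 V=48.7749[hold]; j=1 S=148.1700 intr=0.0000 cont=24.3814 V=24.3814[hold]; j=2 S=228.9225 intr=0.0000 cont=8.7889 V=8.7889[hold]  S*(2)=-
k=1: j=0 S=119.2055 intr=20.7945 cont=36.7177 V=36.7177[hold]; j=1 S=184.1723 intr=0.0000 cont=16.7602 V=16.7602[hold]  S*(1)=-
k=0: j=0 S=148.1700 intr=0.0000 cont=26.8934 V=26.8934[hold]  S*(0)=-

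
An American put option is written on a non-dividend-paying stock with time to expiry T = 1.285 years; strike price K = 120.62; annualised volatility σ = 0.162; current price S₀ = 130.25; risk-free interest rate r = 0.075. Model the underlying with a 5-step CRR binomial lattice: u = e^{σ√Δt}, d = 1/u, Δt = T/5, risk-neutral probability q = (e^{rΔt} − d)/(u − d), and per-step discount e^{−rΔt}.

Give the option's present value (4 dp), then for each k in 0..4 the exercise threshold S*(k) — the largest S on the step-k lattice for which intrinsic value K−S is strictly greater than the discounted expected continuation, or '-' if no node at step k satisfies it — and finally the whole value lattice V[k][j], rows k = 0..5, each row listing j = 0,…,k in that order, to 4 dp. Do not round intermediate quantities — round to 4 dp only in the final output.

price = 2.3663
boundary = - - 110.5208 101.8068 110.5208
tree:
2.3663
4.9741 0.6891
10.0992 1.6884 0.0393
18.8132 4.1320 0.0995 0.0000
26.8401 10.0992 0.2523 0.0000 0.0000
34.2341 18.8132 0.6395 0.0000 0.0000 0.0000

params: Δt=0.25700 u=1.08559 d=0.92116 q=0.59784 e^(-rΔt)=0.98091
t_5 payoffs: 34.2341 18.8132 0.6395 0.0000 0.0000 0.0000
t_4: node(4,0) S=93.7799 payoff=26.8401 vs cont=24.5374 → 26.8401 [stop]  node(4,1) S=110.5208 payoff=10.0992 vs cont=7.7966 → 10.0992 [stop]  node(4,2) S=130.2500 payoff=0.0000 vs cont=0.2523 → 0.2523 [wait]  node(4,3) S=153.5011 payoff=0.0000 vs cont=0.0000 → 0.0000 [wait]  node(4,4) S=180.9029 payoff=0.0000 vs cont=0.0000 → 0.0000 [wait]  ⇒ S*(4)=110.5208
t_3: node(3,0) S=101.8068 payoff=18.8132 vs cont=16.5105 → 18.8132 [stop]  node(3,1) S=119.9805 payoff=0.6395 vs cont=4.1320 → 4.1320 [wait]  node(3,2) S=141.3985 payoff=0.0000 vs cont=0.0995 → 0.0995 [wait]  node(3,3) S=166.6397 payoff=0.0000 vs cont=0.0000 → 0.0000 [wait]  ⇒ S*(3)=101.8068
t_2: node(2,0) S=110.5208 payoff=10.0992 vs cont=9.8446 → 10.0992 [stop]  node(2,1) S=130.2500 payoff=0.0000 vs cont=1.6884 → 1.6884 [wait]  node(2,2) S=153.5011 payoff=0.0000 vs cont=0.0393 → 0.0393 [wait]  ⇒ S*(2)=110.5208
t_1: node(1,0) S=119.9805 payoff=0.6395 vs cont=4.9741 → 4.9741 [wait]  node(1,1) S=141.3985 payoff=0.0000 vs cont=0.6891 → 0.6891 [wait]  ⇒ S*(1)=-
t_0: node(0,0) S=130.2500 payoff=0.0000 vs cont=2.3663 → 2.3663 [wait]  ⇒ S*(0)=-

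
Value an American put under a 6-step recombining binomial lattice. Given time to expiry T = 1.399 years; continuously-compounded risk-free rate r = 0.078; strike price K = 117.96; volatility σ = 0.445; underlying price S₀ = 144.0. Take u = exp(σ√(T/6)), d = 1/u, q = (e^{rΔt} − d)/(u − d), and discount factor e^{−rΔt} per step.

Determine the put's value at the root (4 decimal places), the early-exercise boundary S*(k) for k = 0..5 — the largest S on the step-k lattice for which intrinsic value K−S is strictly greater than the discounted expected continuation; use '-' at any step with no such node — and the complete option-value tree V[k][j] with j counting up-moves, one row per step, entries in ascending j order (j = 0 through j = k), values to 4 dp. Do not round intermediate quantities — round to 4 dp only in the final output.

Δt=0.23317  u=1.23971  d=0.80664  q=0.48887  discount=0.98198
step 6 (expiry): payoffs max(K−S,0) = 78.2921 56.9951 24.2640 0.0000 0.0000 0.0000 0.0000
step 5: (k=5,j=0): S=49.1767, (K−S)⁺=68.7833, hold=66.6573 ⇒ V=68.7833 exercise | (k=5,j=1): S=75.5789, (K−S)⁺=42.3811, hold=40.2551 ⇒ V=42.3811 exercise | (k=5,j=2): S=116.1561, (K−S)⁺=1.8039, hold=12.1786 ⇒ V=12.1786 continue | (k=5,j=3): S=178.5184, (K−S)⁺=0.0000, hold=0.0000 ⇒ V=0.0000 continue | (k=5,j=4): S=274.3622, (K−S)⁺=0.0000, hold=0.0000 ⇒ V=0.0000 continue | (k=5,j=5): S=421.6630, (K−S)⁺=0.0000, hold=0.0000 ⇒ V=0.0000 continue  boundary S*=75.5789
step 4: (k=4,j=0): S=60.9649, (K−S)⁺=56.9951, hold=54.8691 ⇒ V=56.9951 exercise | (k=4,j=1): S=93.6960, (K−S)⁺=24.2640, hold=27.1184 ⇒ V=27.1184 continue | (k=4,j=2): S=144.0000, (K−S)⁺=0.0000, hold=6.1127 ⇒ V=6.1127 continue | (k=4,j=3): S=221.3114, (K−S)⁺=0.0000, hold=0.0000 ⇒ V=0.0000 continue | (k=4,j=4): S=340.1300, (K−S)⁺=0.0000, hold=0.0000 ⇒ V=0.0000 continue  boundary S*=60.9649
step 3: (k=3,j=0): S=75.5789, (K−S)⁺=42.3811, hold=41.6254 ⇒ V=42.3811 exercise | (k=3,j=1): S=116.1561, (K−S)⁺=1.8039, hold=16.5458 ⇒ V=16.5458 continue | (k=3,j=2): S=178.5184, (K−S)⁺=0.0000, hold=3.0681 ⇒ V=3.0681 continue | (k=3,j=3): S=274.3622, (K−S)⁺=0.0000, hold=0.0000 ⇒ V=0.0000 continue  boundary S*=75.5789
step 2: (k=2,j=0): S=93.6960, (K−S)⁺=24.2640, hold=29.2149 ⇒ V=29.2149 continue | (k=2,j=1): S=144.0000, (K−S)⁺=0.0000, hold=9.7776 ⇒ V=9.7776 continue | (k=2,j=2): S=221.3114, (K−S)⁺=0.0000, hold=1.5400 ⇒ V=1.5400 continue  boundary S*=-
step 1: (k=1,j=0): S=116.1561, (K−S)⁺=1.8039, hold=19.3574 ⇒ V=19.3574 continue | (k=1,j=1): S=178.5184, (K−S)⁺=0.0000, hold=5.6468 ⇒ V=5.6468 continue  boundary S*=-
step 0: (k=0,j=0): S=144.0000, (K−S)⁺=0.0000, hold=12.4267 ⇒ V=12.4267 continue  boundary S*=-

price = 12.4267
boundary = - - - 75.5789 60.9649 75.5789
tree:
12.4267
19.3574 5.6468
29.2149 9.7776 1.5400
42.3811 16.5458 3.0681 0.0000
56.9951 27.1184 6.1127 0.0000 0.0000
68.7833 42.3811 12.1786 0.0000 0.0000 0.0000
78.2921 56.9951 24.2640 0.0000 0.0000 0.0000 0.0000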